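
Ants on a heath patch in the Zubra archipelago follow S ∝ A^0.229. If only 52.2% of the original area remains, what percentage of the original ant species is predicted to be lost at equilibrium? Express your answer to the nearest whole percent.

S_new/S_old = (A_new/A_old)^z = 0.522^0.229
= exp(0.229 × ln 0.522) = exp(0.229 × -0.6501) = exp(-0.1489) ≈ 0.8617
Fraction lost = 1 − 0.8617 = 0.1383

14%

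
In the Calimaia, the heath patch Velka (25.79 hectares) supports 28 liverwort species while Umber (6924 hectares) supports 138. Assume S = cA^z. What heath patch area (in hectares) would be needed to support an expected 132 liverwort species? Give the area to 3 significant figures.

z = ln(138/28) / ln(6924/25.79) = 1.5950 / 5.5928 = 0.2852
c = 28 / 25.79^0.2852 = 28 / 2.527 = 11.08
A = (132/11.08)^(1/0.2852) ⇒ ln A = ln(11.91)/0.2852 = 8.6869
A = e^8.6869 ≈ 5925 hectares

5920 hectares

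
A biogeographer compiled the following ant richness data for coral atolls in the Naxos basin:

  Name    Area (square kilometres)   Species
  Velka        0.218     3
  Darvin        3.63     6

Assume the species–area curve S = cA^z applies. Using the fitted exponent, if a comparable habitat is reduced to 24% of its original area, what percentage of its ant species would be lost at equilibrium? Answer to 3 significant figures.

z = ln(6/3) / ln(3.63/0.218) = 0.6931 / 2.8125 = 0.2465
S_new/S_old = (A_new/A_old)^z = 0.24^0.2465 = exp(0.2465 × -1.4271) = 0.7035
Fraction lost = 1 − 0.7035 = 0.2965

29.7%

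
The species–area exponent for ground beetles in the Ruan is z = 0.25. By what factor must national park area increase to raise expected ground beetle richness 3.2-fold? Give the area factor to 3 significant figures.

105

(A₂/A₁)^0.25 = 3.2, so A₂/A₁ = 3.2^(1/0.25) = 3.2^4
ln(A₂/A₁) = ln 3.2 / 0.25 = 1.1632 / 0.25 = 4.6526
A₂/A₁ = e^4.6526 ≈ 104.9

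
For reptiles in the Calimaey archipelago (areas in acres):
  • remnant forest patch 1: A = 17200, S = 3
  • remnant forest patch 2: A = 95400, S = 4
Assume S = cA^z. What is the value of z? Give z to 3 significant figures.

Taking logs: ln S = ln c + z ln A, so z = (ln S₂ − ln S₁)/(ln A₂ − ln A₁).
z = ln(4/3) / ln(95400/17200) = ln(1.333) / ln(5.547) = 0.2877 / 1.7132 = 0.1679

0.168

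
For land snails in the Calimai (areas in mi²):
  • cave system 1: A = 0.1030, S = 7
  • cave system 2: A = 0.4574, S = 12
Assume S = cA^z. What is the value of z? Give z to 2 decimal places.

Taking logs: ln S = ln c + z ln A, so z = (ln S₂ − ln S₁)/(ln A₂ − ln A₁).
z = ln(12/7) / ln(0.4574/0.103) = ln(1.714) / ln(4.441) = 0.5390 / 1.4908 = 0.3615

0.36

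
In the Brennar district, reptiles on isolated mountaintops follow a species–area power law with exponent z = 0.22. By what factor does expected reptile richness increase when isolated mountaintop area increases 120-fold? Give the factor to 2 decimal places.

S₂/S₁ = (A₂/A₁)^z = 120^0.22
ln(S₂/S₁) = 0.22 × ln 120 = 0.22 × 4.7875 = 1.0532
S₂/S₁ = e^1.0532 ≈ 2.867

2.87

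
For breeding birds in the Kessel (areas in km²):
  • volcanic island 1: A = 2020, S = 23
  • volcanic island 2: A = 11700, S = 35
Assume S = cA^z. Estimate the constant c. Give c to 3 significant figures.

3.73

z = ln(S₂/S₁) / ln(A₂/A₁) = ln(35/23) / ln(11700/2020) = 0.4199 / 1.7565 = 0.2390
c = S₁ / A₁^z = 23 / 2020^0.2390 = 23 / 6.167 = 3.729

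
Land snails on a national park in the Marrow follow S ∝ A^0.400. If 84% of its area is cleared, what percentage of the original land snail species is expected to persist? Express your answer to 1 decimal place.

48.0%

S_new/S_old = (A_new/A_old)^z = 0.16^0.4
= exp(0.4 × ln 0.16) = exp(0.4 × -1.8326) = exp(-0.7330) ≈ 0.4804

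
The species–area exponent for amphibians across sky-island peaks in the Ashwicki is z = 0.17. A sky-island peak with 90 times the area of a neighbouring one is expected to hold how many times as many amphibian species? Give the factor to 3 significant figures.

2.15

S₂/S₁ = (A₂/A₁)^z = 90^0.17
ln(S₂/S₁) = 0.17 × ln 90 = 0.17 × 4.4998 = 0.7650
S₂/S₁ = e^0.7650 ≈ 2.149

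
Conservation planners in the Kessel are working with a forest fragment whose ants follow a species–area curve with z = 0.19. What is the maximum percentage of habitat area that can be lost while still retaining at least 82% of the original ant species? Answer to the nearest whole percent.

65%

Need (A_new/A_old)^0.19 = 0.82, so A_new/A_old = 0.82^(1/0.19) = 0.82^5.263
ln(A_new/A_old) = ln 0.82 / 0.19 = -0.1985 / 0.19 = -1.0445
A_new/A_old = e^-1.0445 ≈ 0.3519
Fraction that can be lost = 1 − 0.3519 = 0.6481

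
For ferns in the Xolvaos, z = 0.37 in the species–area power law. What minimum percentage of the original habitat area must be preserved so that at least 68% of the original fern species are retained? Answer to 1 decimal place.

35.3%

Need (A_new/A_old)^0.37 = 0.68, so A_new/A_old = 0.68^(1/0.37) = 0.68^2.703
ln(A_new/A_old) = ln 0.68 / 0.37 = -0.3857 / 0.37 = -1.0423
A_new/A_old = e^-1.0423 ≈ 0.3526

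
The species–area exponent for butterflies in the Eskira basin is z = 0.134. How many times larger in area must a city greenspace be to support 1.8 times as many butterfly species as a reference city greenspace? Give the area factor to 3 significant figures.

(A₂/A₁)^0.134 = 1.8, so A₂/A₁ = 1.8^(1/0.134) = 1.8^7.463
ln(A₂/A₁) = ln 1.8 / 0.134 = 0.5878 / 0.134 = 4.3865
A₂/A₁ = e^4.3865 ≈ 80.36

80.4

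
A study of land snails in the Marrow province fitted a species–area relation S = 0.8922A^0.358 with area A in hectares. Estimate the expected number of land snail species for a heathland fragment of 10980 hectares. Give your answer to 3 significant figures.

S = 0.8922 × 10980^0.358
ln S = ln 0.8922 + 0.358 × ln 10980 = -0.1141 + 0.358 × 9.3038 = 3.2167
S = e^3.2167 ≈ 24.95

24.9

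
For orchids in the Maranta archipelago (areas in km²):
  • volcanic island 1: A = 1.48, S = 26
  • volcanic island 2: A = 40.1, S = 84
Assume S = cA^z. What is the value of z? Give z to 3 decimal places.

0.355

Taking logs: ln S = ln c + z ln A, so z = (ln S₂ − ln S₁)/(ln A₂ − ln A₁).
z = ln(84/26) / ln(40.1/1.48) = ln(3.231) / ln(27.09) = 1.1727 / 3.2993 = 0.3554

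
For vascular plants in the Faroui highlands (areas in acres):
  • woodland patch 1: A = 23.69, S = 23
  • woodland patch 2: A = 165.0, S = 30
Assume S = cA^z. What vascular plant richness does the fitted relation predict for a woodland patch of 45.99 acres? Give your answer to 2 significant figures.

25

z = ln(30/23) / ln(165/23.69) = 0.2657 / 1.9409 = 0.1369
c = 23 / 23.69^0.1369 = 23 / 1.542 = 14.91
S₃ = 14.91 × 45.99^0.1369 = 14.91 × 1.689 ≈ 25.19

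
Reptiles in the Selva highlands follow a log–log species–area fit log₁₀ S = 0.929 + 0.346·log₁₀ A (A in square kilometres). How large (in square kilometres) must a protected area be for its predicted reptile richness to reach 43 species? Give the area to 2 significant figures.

110 square kilometres

43 = 8.492 × A^0.346  ⇒  A^0.346 = 43/8.492 = 5.064
ln A = ln(5.064) / 0.346 = 1.6221 / 0.346 = 4.6881
A = e^4.6881 ≈ 108.7 square kilometres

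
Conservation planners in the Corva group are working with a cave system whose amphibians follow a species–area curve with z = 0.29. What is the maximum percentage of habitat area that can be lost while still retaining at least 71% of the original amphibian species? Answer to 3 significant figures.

69.3%

Need (A_new/A_old)^0.29 = 0.71, so A_new/A_old = 0.71^(1/0.29) = 0.71^3.448
ln(A_new/A_old) = ln 0.71 / 0.29 = -0.3425 / 0.29 = -1.1810
A_new/A_old = e^-1.1810 ≈ 0.307
Fraction that can be lost = 1 − 0.307 = 0.693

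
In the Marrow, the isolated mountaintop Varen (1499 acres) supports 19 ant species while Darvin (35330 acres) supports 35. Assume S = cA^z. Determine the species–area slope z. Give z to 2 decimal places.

0.19

Taking logs: ln S = ln c + z ln A, so z = (ln S₂ − ln S₁)/(ln A₂ − ln A₁).
z = ln(35/19) / ln(35330/1499) = ln(1.842) / ln(23.57) = 0.6109 / 3.1599 = 0.1933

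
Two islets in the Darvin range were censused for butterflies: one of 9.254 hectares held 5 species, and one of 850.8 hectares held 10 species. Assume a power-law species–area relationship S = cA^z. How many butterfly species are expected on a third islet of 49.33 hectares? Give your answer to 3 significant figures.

z = ln(10/5) / ln(850.8/9.254) = 0.6931 / 4.5211 = 0.1533
c = 5 / 9.254^0.1533 = 5 / 1.407 = 3.555
S₃ = 3.555 × 49.33^0.1533 = 3.555 × 1.818 ≈ 6.462

6.46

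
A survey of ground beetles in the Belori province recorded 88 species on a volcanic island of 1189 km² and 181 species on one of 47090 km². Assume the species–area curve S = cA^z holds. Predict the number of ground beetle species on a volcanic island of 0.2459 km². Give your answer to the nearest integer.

z = ln(181/88) / ln(47090/1189) = 0.7212 / 3.6789 = 0.1960
c = 88 / 1189^0.1960 = 88 / 4.007 = 21.96
S₃ = 21.96 × 0.2459^0.1960 = 21.96 × 0.7596 ≈ 16.68

17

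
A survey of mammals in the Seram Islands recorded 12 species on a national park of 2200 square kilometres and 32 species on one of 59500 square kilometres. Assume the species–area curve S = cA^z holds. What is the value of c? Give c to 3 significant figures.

z = ln(S₂/S₁) / ln(A₂/A₁) = ln(32/12) / ln(59500/2200) = 0.9808 / 3.2975 = 0.2974
c = S₁ / A₁^z = 12 / 2200^0.2974 = 12 / 9.867 = 1.216

1.22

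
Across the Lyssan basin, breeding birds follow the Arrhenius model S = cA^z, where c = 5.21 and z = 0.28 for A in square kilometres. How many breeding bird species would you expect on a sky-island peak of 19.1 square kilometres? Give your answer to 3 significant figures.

11.9

S = 5.21 × 19.1^0.28
ln S = ln 5.21 + 0.28 × ln 19.1 = 1.6506 + 0.28 × 2.9497 = 2.4765
S = e^2.4765 ≈ 11.9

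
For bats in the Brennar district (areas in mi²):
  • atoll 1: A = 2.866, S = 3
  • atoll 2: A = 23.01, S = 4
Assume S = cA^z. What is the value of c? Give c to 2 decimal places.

2.59

z = ln(S₂/S₁) / ln(A₂/A₁) = ln(4/3) / ln(23.01/2.866) = 0.2877 / 2.0830 = 0.1381
c = S₁ / A₁^z = 3 / 2.866^0.1381 = 3 / 1.157 = 2.594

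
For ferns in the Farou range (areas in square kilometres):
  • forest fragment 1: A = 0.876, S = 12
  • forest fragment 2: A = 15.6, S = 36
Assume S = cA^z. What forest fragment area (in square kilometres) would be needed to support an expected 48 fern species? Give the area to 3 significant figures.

z = ln(36/12) / ln(15.6/0.876) = 1.0986 / 2.8797 = 0.3815
c = 12 / 0.876^0.3815 = 12 / 0.9507 = 12.62
A = (48/12.62)^(1/0.3815) ⇒ ln A = ln(3.803)/0.3815 = 3.5013
A = e^3.5013 ≈ 33.16 square kilometres

33.2 square kilometres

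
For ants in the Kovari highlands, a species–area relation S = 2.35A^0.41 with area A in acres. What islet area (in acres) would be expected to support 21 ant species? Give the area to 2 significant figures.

210 acres

21 = 2.35 × A^0.41  ⇒  A^0.41 = 21/2.35 = 8.936
ln A = ln(8.936) / 0.41 = 2.1901 / 0.41 = 5.3417
A = e^5.3417 ≈ 208.9 acres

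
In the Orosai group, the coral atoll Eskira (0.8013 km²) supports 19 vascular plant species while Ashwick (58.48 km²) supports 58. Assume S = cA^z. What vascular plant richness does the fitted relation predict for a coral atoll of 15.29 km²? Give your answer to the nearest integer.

41

z = ln(58/19) / ln(58.48/0.8013) = 1.1160 / 4.2902 = 0.2601
c = 19 / 0.8013^0.2601 = 19 / 0.944 = 20.13
S₃ = 20.13 × 15.29^0.2601 = 20.13 × 2.033 ≈ 40.91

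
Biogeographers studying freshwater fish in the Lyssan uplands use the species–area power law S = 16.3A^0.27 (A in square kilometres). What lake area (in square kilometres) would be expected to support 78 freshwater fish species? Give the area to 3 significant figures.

78 = 16.3 × A^0.27  ⇒  A^0.27 = 78/16.3 = 4.785
ln A = ln(4.785) / 0.27 = 1.5655 / 0.27 = 5.7983
A = e^5.7983 ≈ 329.7 square kilometres

330 square kilometres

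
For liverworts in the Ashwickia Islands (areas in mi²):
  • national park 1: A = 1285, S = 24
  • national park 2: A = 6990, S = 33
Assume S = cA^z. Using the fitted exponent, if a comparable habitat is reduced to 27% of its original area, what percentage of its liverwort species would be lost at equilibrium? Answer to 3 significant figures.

z = ln(33/24) / ln(6990/1285) = 0.3185 / 1.6937 = 0.1880
S_new/S_old = (A_new/A_old)^z = 0.27^0.1880 = exp(0.1880 × -1.3093) = 0.7818
Fraction lost = 1 − 0.7818 = 0.2182

21.8%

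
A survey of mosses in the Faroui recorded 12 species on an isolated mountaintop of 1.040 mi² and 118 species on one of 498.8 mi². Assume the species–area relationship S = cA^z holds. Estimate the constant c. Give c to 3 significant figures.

11.8

z = ln(S₂/S₁) / ln(A₂/A₁) = ln(118/12) / ln(498.8/1.04) = 2.2858 / 6.1730 = 0.3703
c = S₁ / A₁^z = 12 / 1.04^0.3703 = 12 / 1.015 = 11.83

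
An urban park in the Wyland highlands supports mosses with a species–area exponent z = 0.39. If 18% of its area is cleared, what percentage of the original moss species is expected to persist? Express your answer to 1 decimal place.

S_new/S_old = (A_new/A_old)^z = 0.82^0.39
= exp(0.39 × ln 0.82) = exp(0.39 × -0.1985) = exp(-0.0774) ≈ 0.9255

92.6%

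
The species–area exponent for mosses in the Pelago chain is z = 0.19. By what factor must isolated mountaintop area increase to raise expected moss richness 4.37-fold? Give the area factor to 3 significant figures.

2350

(A₂/A₁)^0.19 = 4.37, so A₂/A₁ = 4.37^(1/0.19) = 4.37^5.263
ln(A₂/A₁) = ln 4.37 / 0.19 = 1.4748 / 0.19 = 7.7619
A₂/A₁ = e^7.7619 ≈ 2349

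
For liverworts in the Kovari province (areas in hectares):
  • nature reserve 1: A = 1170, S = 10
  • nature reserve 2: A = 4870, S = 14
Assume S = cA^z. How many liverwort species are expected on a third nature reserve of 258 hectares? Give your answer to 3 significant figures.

7.00

z = ln(14/10) / ln(4870/1170) = 0.3365 / 1.4261 = 0.2359
c = 10 / 1170^0.2359 = 10 / 5.296 = 1.888
S₃ = 1.888 × 258^0.2359 = 1.888 × 3.707 ≈ 7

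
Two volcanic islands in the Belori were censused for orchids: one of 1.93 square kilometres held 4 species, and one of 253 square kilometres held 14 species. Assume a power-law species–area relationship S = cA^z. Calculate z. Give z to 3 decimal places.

Taking logs: ln S = ln c + z ln A, so z = (ln S₂ − ln S₁)/(ln A₂ − ln A₁).
z = ln(14/4) / ln(253/1.93) = ln(3.5) / ln(131.1) = 1.2528 / 4.8759 = 0.2569

0.257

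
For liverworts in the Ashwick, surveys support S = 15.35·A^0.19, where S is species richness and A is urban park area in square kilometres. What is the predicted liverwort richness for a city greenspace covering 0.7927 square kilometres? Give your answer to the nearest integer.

15

S = 15.35 × 0.7927^0.19
ln S = ln 15.35 + 0.19 × ln 0.7927 = 2.7311 + 0.19 × -0.2323 = 2.6870
S = e^2.6870 ≈ 14.69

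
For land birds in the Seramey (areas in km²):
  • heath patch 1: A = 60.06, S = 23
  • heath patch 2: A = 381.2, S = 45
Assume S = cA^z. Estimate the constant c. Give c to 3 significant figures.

5.20

z = ln(S₂/S₁) / ln(A₂/A₁) = ln(45/23) / ln(381.2/60.06) = 0.6712 / 1.8480 = 0.3632
c = S₁ / A₁^z = 23 / 60.06^0.3632 = 23 / 4.426 = 5.197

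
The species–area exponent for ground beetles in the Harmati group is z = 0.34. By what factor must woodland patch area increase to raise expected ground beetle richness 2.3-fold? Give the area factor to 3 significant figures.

(A₂/A₁)^0.34 = 2.3, so A₂/A₁ = 2.3^(1/0.34) = 2.3^2.941
ln(A₂/A₁) = ln 2.3 / 0.34 = 0.8329 / 0.34 = 2.4497
A₂/A₁ = e^2.4497 ≈ 11.59

11.6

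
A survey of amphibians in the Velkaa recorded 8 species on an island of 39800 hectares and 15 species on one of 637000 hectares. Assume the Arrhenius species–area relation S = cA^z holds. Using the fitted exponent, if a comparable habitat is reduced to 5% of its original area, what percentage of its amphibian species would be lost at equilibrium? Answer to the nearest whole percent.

49%

z = ln(15/8) / ln(637000/39800) = 0.6286 / 2.7729 = 0.2267
S_new/S_old = (A_new/A_old)^z = 0.05^0.2267 = exp(0.2267 × -2.9957) = 0.5071
Fraction lost = 1 − 0.5071 = 0.4929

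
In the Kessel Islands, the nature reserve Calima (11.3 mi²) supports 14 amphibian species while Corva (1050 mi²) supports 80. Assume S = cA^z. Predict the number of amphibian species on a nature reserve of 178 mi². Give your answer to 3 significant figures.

40.4

z = ln(80/14) / ln(1050/11.3) = 1.7430 / 4.5317 = 0.3846
c = 14 / 11.3^0.3846 = 14 / 2.541 = 5.509
S₃ = 5.509 × 178^0.3846 = 5.509 × 7.337 ≈ 40.42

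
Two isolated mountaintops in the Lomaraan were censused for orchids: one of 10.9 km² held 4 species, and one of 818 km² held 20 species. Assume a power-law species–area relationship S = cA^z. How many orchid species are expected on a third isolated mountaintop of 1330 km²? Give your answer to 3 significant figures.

24.0

z = ln(20/4) / ln(818/10.9) = 1.6094 / 4.3181 = 0.3727
c = 4 / 10.9^0.3727 = 4 / 2.436 = 1.642
S₃ = 1.642 × 1330^0.3727 = 1.642 × 14.6 ≈ 23.97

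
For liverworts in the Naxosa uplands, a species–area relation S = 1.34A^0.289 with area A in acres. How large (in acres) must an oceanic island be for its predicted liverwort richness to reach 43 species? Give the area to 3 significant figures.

163000 acres

43 = 1.34 × A^0.289  ⇒  A^0.289 = 43/1.34 = 32.09
ln A = ln(32.09) / 0.289 = 3.4685 / 0.289 = 12.0018
A = e^12.0018 ≈ 163054 acres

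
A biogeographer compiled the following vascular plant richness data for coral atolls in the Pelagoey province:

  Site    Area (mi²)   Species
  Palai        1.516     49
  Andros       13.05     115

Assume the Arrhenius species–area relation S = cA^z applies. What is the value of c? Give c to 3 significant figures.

z = ln(S₂/S₁) / ln(A₂/A₁) = ln(115/49) / ln(13.05/1.516) = 0.8531 / 2.1527 = 0.3963
c = S₁ / A₁^z = 49 / 1.516^0.3963 = 49 / 1.179 = 41.55

41.6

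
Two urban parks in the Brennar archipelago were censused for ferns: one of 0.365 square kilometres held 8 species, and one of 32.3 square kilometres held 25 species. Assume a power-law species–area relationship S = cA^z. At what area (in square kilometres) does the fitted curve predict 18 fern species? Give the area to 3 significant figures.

8.87 square kilometres

z = ln(25/8) / ln(32.3/0.365) = 1.1394 / 4.4829 = 0.2542
c = 8 / 0.365^0.2542 = 8 / 0.774 = 10.34
A = (18/10.34)^(1/0.2542) ⇒ ln A = ln(1.742)/0.2542 = 2.1826
A = e^2.1826 ≈ 8.87 square kilometres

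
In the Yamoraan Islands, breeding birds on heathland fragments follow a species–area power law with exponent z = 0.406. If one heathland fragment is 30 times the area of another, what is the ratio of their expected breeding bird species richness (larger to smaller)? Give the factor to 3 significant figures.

3.98

S₂/S₁ = (A₂/A₁)^z = 30^0.406
ln(S₂/S₁) = 0.406 × ln 30 = 0.406 × 3.4012 = 1.3809
S₂/S₁ = e^1.3809 ≈ 3.978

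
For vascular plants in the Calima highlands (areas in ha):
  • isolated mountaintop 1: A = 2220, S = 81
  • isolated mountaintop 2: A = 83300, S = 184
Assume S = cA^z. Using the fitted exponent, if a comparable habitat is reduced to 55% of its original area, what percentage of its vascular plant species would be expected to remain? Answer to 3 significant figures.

87.3%

z = ln(184/81) / ln(83300/2220) = 0.8205 / 3.6249 = 0.2263
S_new/S_old = (A_new/A_old)^z = 0.55^0.2263 = exp(0.2263 × -0.5978) = 0.8734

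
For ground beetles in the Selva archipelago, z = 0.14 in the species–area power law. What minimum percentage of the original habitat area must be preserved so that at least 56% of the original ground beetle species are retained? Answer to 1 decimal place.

Need (A_new/A_old)^0.14 = 0.56, so A_new/A_old = 0.56^(1/0.14) = 0.56^7.143
ln(A_new/A_old) = ln 0.56 / 0.14 = -0.5798 / 0.14 = -4.1416
A_new/A_old = e^-4.1416 ≈ 0.0159

1.6%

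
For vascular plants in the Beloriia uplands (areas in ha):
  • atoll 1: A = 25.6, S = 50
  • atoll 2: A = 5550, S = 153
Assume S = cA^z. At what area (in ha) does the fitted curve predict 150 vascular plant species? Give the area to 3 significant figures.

5050 ha

z = ln(153/50) / ln(5550/25.6) = 1.1184 / 5.3790 = 0.2079
c = 50 / 25.6^0.2079 = 50 / 1.962 = 25.48
A = (150/25.48)^(1/0.2079) ⇒ ln A = ln(5.887)/0.2079 = 8.5263
A = e^8.5263 ≈ 5046 ha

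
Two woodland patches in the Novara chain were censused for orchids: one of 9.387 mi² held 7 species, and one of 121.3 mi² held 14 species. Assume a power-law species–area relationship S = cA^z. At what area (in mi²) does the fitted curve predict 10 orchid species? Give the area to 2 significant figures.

35 mi²

z = ln(14/7) / ln(121.3/9.387) = 0.6931 / 2.5589 = 0.2709
c = 7 / 9.387^0.2709 = 7 / 1.834 = 3.817
A = (10/3.817)^(1/0.2709) ⇒ ln A = ln(2.62)/0.2709 = 3.5561
A = e^3.5561 ≈ 35.03 mi²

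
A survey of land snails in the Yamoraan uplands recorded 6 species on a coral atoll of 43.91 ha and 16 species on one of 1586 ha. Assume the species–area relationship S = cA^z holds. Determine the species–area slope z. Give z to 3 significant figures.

0.273

Taking logs: ln S = ln c + z ln A, so z = (ln S₂ − ln S₁)/(ln A₂ − ln A₁).
z = ln(16/6) / ln(1586/43.91) = ln(2.667) / ln(36.12) = 0.9808 / 3.5868 = 0.2735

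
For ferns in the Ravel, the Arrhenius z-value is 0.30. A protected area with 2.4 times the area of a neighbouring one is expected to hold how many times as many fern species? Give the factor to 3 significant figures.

S₂/S₁ = (A₂/A₁)^z = 2.4^0.3
ln(S₂/S₁) = 0.3 × ln 2.4 = 0.3 × 0.8755 = 0.2626
S₂/S₁ = e^0.2626 ≈ 1.3

1.30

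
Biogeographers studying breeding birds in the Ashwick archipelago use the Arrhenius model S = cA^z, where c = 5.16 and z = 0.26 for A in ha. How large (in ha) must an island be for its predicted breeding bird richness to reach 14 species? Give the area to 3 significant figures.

14 = 5.16 × A^0.26  ⇒  A^0.26 = 14/5.16 = 2.713
ln A = ln(2.713) / 0.26 = 0.9981 / 0.26 = 3.8389
A = e^3.8389 ≈ 46.48 ha

46.5 ha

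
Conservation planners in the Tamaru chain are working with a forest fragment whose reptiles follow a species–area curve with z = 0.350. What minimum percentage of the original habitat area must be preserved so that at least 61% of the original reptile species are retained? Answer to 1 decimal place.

Need (A_new/A_old)^0.35 = 0.61, so A_new/A_old = 0.61^(1/0.35) = 0.61^2.857
ln(A_new/A_old) = ln 0.61 / 0.35 = -0.4943 / 0.35 = -1.4123
A_new/A_old = e^-1.4123 ≈ 0.2436

24.4%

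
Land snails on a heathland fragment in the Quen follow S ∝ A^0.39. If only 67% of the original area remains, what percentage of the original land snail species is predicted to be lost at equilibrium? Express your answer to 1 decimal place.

S_new/S_old = (A_new/A_old)^z = 0.67^0.39
= exp(0.39 × ln 0.67) = exp(0.39 × -0.4005) = exp(-0.1562) ≈ 0.8554
Fraction lost = 1 − 0.8554 = 0.1446

14.5%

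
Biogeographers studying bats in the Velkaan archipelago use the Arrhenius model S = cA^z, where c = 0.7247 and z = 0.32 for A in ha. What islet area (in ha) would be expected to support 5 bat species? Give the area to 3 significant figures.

5 = 0.7247 × A^0.32  ⇒  A^0.32 = 5/0.7247 = 6.899
ln A = ln(6.899) / 0.32 = 1.9314 / 0.32 = 6.0357
A = e^6.0357 ≈ 418.1 ha

418 ha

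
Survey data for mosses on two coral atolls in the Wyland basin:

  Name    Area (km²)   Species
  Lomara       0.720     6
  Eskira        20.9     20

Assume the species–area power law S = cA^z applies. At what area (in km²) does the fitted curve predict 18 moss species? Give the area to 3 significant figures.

15.6 km²

z = ln(20/6) / ln(20.9/0.72) = 1.2040 / 3.3683 = 0.3574
c = 6 / 0.72^0.3574 = 6 / 0.8892 = 6.748
A = (18/6.748)^(1/0.3574) ⇒ ln A = ln(2.668)/0.3574 = 2.7450
A = e^2.7450 ≈ 15.56 km²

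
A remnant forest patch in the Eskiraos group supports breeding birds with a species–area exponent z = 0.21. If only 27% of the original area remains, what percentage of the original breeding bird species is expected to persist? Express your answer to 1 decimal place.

76.0%

S_new/S_old = (A_new/A_old)^z = 0.27^0.21
= exp(0.21 × ln 0.27) = exp(0.21 × -1.3093) = exp(-0.2750) ≈ 0.7596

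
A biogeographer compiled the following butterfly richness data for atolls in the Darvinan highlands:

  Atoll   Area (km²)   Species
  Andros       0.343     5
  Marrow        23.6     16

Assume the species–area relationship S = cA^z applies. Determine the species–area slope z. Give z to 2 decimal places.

0.27

Taking logs: ln S = ln c + z ln A, so z = (ln S₂ − ln S₁)/(ln A₂ − ln A₁).
z = ln(16/5) / ln(23.6/0.343) = ln(3.2) / ln(68.8) = 1.1632 / 4.2313 = 0.2749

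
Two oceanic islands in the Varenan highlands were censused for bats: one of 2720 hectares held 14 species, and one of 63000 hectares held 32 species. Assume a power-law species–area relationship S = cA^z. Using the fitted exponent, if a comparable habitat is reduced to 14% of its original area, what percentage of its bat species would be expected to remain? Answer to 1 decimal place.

59.6%

z = ln(32/14) / ln(63000/2720) = 0.8267 / 3.1425 = 0.2631
S_new/S_old = (A_new/A_old)^z = 0.14^0.2631 = exp(0.2631 × -1.9661) = 0.5962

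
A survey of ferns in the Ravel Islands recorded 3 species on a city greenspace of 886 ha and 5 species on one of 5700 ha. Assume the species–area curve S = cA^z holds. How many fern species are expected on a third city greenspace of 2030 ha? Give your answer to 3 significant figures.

z = ln(5/3) / ln(5700/886) = 0.5108 / 1.8615 = 0.2744
c = 3 / 886^0.2744 = 3 / 6.439 = 0.4659
S₃ = 0.4659 × 2030^0.2744 = 0.4659 × 8.084 ≈ 3.766

3.77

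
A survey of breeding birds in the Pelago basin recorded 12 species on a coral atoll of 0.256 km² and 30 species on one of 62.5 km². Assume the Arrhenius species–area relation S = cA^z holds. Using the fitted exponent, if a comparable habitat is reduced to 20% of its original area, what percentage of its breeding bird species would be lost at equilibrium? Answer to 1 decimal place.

z = ln(30/12) / ln(62.5/0.256) = 0.9163 / 5.4977 = 0.1667
S_new/S_old = (A_new/A_old)^z = 0.2^0.1667 = exp(0.1667 × -1.6094) = 0.7647
Fraction lost = 1 − 0.7647 = 0.2353

23.5%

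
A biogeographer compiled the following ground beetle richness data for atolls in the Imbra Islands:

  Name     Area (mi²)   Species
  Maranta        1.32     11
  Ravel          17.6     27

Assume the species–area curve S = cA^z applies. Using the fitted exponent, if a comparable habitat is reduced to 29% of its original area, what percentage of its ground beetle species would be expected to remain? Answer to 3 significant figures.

z = ln(27/11) / ln(17.6/1.32) = 0.8979 / 2.5903 = 0.3467
S_new/S_old = (A_new/A_old)^z = 0.29^0.3467 = exp(0.3467 × -1.2379) = 0.6511

65.1%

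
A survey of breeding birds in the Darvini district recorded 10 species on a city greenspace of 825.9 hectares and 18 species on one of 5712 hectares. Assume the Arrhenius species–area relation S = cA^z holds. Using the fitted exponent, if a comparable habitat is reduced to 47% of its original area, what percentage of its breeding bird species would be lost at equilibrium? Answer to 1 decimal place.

20.5%

z = ln(18/10) / ln(5712/825.9) = 0.5878 / 1.9339 = 0.3039
S_new/S_old = (A_new/A_old)^z = 0.47^0.3039 = exp(0.3039 × -0.7550) = 0.7949
Fraction lost = 1 − 0.7949 = 0.2051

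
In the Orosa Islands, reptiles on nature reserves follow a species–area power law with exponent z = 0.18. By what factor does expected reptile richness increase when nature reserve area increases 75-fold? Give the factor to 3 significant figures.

S₂/S₁ = (A₂/A₁)^z = 75^0.18
ln(S₂/S₁) = 0.18 × ln 75 = 0.18 × 4.3175 = 0.7771
S₂/S₁ = e^0.7771 ≈ 2.175

2.18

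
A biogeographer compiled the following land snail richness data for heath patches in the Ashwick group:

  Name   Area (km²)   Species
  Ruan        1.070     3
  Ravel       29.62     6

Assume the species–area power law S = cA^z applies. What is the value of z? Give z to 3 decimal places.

0.209

Taking logs: ln S = ln c + z ln A, so z = (ln S₂ − ln S₁)/(ln A₂ − ln A₁).
z = ln(6/3) / ln(29.62/1.07) = ln(2) / ln(27.68) = 0.6931 / 3.3208 = 0.2087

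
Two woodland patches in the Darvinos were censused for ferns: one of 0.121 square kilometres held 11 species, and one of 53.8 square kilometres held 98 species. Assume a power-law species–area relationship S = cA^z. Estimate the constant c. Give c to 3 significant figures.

23.5

z = ln(S₂/S₁) / ln(A₂/A₁) = ln(98/11) / ln(53.8/0.121) = 2.1871 / 6.0972 = 0.3587
c = S₁ / A₁^z = 11 / 0.121^0.3587 = 11 / 0.4688 = 23.46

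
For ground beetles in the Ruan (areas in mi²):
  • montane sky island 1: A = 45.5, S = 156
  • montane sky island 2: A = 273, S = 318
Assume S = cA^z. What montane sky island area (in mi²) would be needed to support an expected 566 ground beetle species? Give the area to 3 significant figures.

z = ln(318/156) / ln(273/45.5) = 0.7122 / 1.7918 = 0.3975
c = 156 / 45.5^0.3975 = 156 / 4.561 = 34.21
A = (566/34.21)^(1/0.3975) ⇒ ln A = ln(16.55)/0.3975 = 7.0600
A = e^7.0600 ≈ 1164 mi²

1160 mi²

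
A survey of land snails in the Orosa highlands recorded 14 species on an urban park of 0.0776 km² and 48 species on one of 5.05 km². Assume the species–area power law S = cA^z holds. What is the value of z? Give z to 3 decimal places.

0.295

Taking logs: ln S = ln c + z ln A, so z = (ln S₂ − ln S₁)/(ln A₂ − ln A₁).
z = ln(48/14) / ln(5.05/0.0776) = ln(3.429) / ln(65.08) = 1.2321 / 4.1756 = 0.2951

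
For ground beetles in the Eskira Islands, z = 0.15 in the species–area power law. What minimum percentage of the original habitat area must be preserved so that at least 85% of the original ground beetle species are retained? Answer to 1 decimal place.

33.8%

Need (A_new/A_old)^0.15 = 0.85, so A_new/A_old = 0.85^(1/0.15) = 0.85^6.667
ln(A_new/A_old) = ln 0.85 / 0.15 = -0.1625 / 0.15 = -1.0835
A_new/A_old = e^-1.0835 ≈ 0.3384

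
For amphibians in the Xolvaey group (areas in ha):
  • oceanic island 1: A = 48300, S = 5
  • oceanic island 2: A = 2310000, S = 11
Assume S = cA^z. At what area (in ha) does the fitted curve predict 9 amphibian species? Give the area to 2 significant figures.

860000 ha

z = ln(11/5) / ln(2310000/48300) = 0.7885 / 3.8676 = 0.2039
c = 5 / 48300^0.2039 = 5 / 9.013 = 0.5547
A = (9/0.5547)^(1/0.2039) ⇒ ln A = ln(16.22)/0.2039 = 13.6684
A = e^13.6684 ≈ 863216 ha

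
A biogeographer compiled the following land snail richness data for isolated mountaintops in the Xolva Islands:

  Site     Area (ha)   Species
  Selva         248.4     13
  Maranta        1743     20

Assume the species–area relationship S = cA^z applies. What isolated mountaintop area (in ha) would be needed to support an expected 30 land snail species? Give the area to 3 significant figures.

10900 ha

z = ln(20/13) / ln(1743/248.4) = 0.4308 / 1.9483 = 0.2211
c = 13 / 248.4^0.2211 = 13 / 3.385 = 3.84
A = (30/3.84)^(1/0.2211) ⇒ ln A = ln(7.812)/0.2211 = 9.2972
A = e^9.2972 ≈ 10907 ha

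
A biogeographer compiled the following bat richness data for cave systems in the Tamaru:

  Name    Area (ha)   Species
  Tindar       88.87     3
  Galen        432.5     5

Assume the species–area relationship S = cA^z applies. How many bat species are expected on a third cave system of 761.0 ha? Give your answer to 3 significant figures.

6.00

z = ln(5/3) / ln(432.5/88.87) = 0.5108 / 1.5824 = 0.3228
c = 3 / 88.87^0.3228 = 3 / 4.257 = 0.7047
S₃ = 0.7047 × 761^0.3228 = 0.7047 × 8.514 ≈ 6.001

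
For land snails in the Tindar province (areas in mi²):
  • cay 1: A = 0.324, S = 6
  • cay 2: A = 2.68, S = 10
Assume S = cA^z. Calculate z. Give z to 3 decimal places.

0.242

Taking logs: ln S = ln c + z ln A, so z = (ln S₂ − ln S₁)/(ln A₂ − ln A₁).
z = ln(10/6) / ln(2.68/0.324) = ln(1.667) / ln(8.272) = 0.5108 / 2.1128 = 0.2418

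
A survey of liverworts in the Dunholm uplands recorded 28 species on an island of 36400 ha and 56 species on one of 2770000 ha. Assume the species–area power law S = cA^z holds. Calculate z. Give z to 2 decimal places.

0.16

Taking logs: ln S = ln c + z ln A, so z = (ln S₂ − ln S₁)/(ln A₂ − ln A₁).
z = ln(56/28) / ln(2770000/36400) = ln(2) / ln(76.1) = 0.6931 / 4.3320 = 0.1600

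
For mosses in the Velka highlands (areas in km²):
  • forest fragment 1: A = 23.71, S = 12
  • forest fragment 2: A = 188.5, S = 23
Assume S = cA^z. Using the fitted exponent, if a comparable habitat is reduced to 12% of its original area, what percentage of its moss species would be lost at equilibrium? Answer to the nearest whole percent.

z = ln(23/12) / ln(188.5/23.71) = 0.6506 / 2.0732 = 0.3138
S_new/S_old = (A_new/A_old)^z = 0.12^0.3138 = exp(0.3138 × -2.1203) = 0.5141
Fraction lost = 1 − 0.5141 = 0.4859

49%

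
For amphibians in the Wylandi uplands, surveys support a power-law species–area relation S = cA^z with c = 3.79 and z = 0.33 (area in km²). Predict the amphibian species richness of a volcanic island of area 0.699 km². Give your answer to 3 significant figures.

3.37

S = 3.79 × 0.699^0.33
ln S = ln 3.79 + 0.33 × ln 0.699 = 1.3324 + 0.33 × -0.3581 = 1.2142
S = e^1.2142 ≈ 3.368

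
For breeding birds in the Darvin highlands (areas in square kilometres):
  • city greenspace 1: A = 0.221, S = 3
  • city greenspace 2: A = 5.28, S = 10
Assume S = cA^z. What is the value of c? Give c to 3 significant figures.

z = ln(S₂/S₁) / ln(A₂/A₁) = ln(10/3) / ln(5.28/0.221) = 1.2040 / 3.1735 = 0.3794
c = S₁ / A₁^z = 3 / 0.221^0.3794 = 3 / 0.564 = 5.319

5.32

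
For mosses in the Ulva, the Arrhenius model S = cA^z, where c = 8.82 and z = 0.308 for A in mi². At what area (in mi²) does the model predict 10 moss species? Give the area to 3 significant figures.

10 = 8.82 × A^0.308  ⇒  A^0.308 = 10/8.82 = 1.134
ln A = ln(1.134) / 0.308 = 0.1256 / 0.308 = 0.4077
A = e^0.4077 ≈ 1.503 mi²

1.50 mi²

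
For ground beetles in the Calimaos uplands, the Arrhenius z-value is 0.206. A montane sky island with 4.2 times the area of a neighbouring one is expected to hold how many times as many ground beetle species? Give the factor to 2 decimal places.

S₂/S₁ = (A₂/A₁)^z = 4.2^0.206
ln(S₂/S₁) = 0.206 × ln 4.2 = 0.206 × 1.4351 = 0.2956
S₂/S₁ = e^0.2956 ≈ 1.344

1.34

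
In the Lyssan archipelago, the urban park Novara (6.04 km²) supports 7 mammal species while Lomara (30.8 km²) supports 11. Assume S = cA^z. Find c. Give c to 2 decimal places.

4.25

z = ln(S₂/S₁) / ln(A₂/A₁) = ln(11/7) / ln(30.8/6.04) = 0.4520 / 1.6291 = 0.2774
c = S₁ / A₁^z = 7 / 6.04^0.2774 = 7 / 1.647 = 4.25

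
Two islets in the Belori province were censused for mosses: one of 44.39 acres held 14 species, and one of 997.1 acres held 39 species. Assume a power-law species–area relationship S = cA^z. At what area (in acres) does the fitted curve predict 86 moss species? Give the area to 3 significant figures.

11000 acres

z = ln(39/14) / ln(997.1/44.39) = 1.0245 / 3.1118 = 0.3292
c = 14 / 44.39^0.3292 = 14 / 3.486 = 4.016
A = (86/4.016)^(1/0.3292) ⇒ ln A = ln(21.41)/0.3292 = 9.3068
A = e^9.3068 ≈ 11013 acres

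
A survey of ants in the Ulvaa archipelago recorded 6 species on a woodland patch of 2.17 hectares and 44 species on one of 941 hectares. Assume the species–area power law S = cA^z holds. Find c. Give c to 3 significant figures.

4.65

z = ln(S₂/S₁) / ln(A₂/A₁) = ln(44/6) / ln(941/2.17) = 1.9924 / 6.0722 = 0.3281
c = S₁ / A₁^z = 6 / 2.17^0.3281 = 6 / 1.289 = 4.653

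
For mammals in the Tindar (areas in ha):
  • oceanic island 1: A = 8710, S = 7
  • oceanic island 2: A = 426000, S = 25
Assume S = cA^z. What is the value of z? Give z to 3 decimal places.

Taking logs: ln S = ln c + z ln A, so z = (ln S₂ − ln S₁)/(ln A₂ − ln A₁).
z = ln(25/7) / ln(426000/8710) = ln(3.571) / ln(48.91) = 1.2730 / 3.8900 = 0.3272

0.327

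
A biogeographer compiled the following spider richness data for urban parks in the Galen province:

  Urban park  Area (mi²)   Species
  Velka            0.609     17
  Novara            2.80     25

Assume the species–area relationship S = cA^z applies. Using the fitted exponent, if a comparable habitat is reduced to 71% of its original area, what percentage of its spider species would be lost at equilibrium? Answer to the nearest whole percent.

z = ln(25/17) / ln(2.8/0.609) = 0.3857 / 1.5256 = 0.2528
S_new/S_old = (A_new/A_old)^z = 0.71^0.2528 = exp(0.2528 × -0.3425) = 0.9171
Fraction lost = 1 − 0.9171 = 0.08294

8%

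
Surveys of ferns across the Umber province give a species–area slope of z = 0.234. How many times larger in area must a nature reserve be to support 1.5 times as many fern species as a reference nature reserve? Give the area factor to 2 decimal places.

(A₂/A₁)^0.234 = 1.5, so A₂/A₁ = 1.5^(1/0.234) = 1.5^4.274
ln(A₂/A₁) = ln 1.5 / 0.234 = 0.4055 / 0.234 = 1.7328
A₂/A₁ = e^1.7328 ≈ 5.656

5.66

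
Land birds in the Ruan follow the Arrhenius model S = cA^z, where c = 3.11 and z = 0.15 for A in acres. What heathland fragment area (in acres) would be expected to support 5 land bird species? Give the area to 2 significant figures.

5 = 3.11 × A^0.15  ⇒  A^0.15 = 5/3.11 = 1.608
ln A = ln(1.608) / 0.15 = 0.4748 / 0.15 = 3.1654
A = e^3.1654 ≈ 23.7 acres

24 acres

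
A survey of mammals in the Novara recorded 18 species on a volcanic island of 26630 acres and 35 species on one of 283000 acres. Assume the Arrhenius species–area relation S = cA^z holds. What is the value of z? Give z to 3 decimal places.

0.281

Taking logs: ln S = ln c + z ln A, so z = (ln S₂ − ln S₁)/(ln A₂ − ln A₁).
z = ln(35/18) / ln(283000/26630) = ln(1.944) / ln(10.63) = 0.6650 / 2.3634 = 0.2814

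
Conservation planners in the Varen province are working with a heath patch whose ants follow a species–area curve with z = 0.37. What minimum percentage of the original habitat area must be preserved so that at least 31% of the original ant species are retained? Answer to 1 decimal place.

4.2%

Need (A_new/A_old)^0.37 = 0.31, so A_new/A_old = 0.31^(1/0.37) = 0.31^2.703
ln(A_new/A_old) = ln 0.31 / 0.37 = -1.1712 / 0.37 = -3.1654
A_new/A_old = e^-3.1654 ≈ 0.0422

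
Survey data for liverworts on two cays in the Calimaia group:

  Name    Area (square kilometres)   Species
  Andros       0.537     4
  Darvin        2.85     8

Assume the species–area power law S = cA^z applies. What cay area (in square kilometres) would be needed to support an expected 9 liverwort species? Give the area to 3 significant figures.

3.78 square kilometres

z = ln(8/4) / ln(2.85/0.537) = 0.6931 / 1.6691 = 0.4153
c = 4 / 0.537^0.4153 = 4 / 0.7724 = 5.178
A = (9/5.178)^(1/0.4153) ⇒ ln A = ln(1.738)/0.4153 = 1.3309
A = e^1.3309 ≈ 3.785 square kilometres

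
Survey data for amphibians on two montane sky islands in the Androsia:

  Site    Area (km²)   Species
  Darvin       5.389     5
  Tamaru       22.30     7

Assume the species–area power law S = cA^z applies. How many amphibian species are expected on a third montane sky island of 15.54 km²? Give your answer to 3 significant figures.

6.43

z = ln(7/5) / ln(22.3/5.389) = 0.3365 / 1.4202 = 0.2369
c = 5 / 5.389^0.2369 = 5 / 1.49 = 3.355
S₃ = 3.355 × 15.54^0.2369 = 3.355 × 1.915 ≈ 6.426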